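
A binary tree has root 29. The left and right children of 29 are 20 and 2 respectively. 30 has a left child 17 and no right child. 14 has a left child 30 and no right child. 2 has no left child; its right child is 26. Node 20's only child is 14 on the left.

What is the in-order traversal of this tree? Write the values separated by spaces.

17 30 14 20 29 2 26

In-order visits the left subtree, then the node, then the right subtree.
At 29: go left to 20.
  At 20: go left to 14.
    At 14: go left to 30.
      At 30: go left to 17.
        17 is a leaf — visit 17.
      Visit 30.
      At 30: no right child.
    Visit 14.
    At 14: no right child.
  Visit 20.
  At 20: no right child.
Visit 29.
At 29: go right to 2.
  At 2: no left child.
  Visit 2.
  At 2: go right to 26.
    26 is a leaf — visit 26.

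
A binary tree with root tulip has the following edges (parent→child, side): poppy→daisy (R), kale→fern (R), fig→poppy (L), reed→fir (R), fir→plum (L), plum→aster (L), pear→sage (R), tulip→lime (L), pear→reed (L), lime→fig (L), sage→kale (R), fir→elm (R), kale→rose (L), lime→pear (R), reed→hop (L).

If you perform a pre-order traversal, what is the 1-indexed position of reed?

Pre-order visits the node, then its left subtree, then its right subtree.
Visit tulip.
At tulip: go left to lime.
  Visit lime.
  At lime: go left to fig.
    Visit fig.
    At fig: go left to poppy.
      Visit poppy.
      At poppy: no left child.
      At poppy: go right to daisy.
        daisy is a leaf — visit daisy.
    At fig: no right child.
  At lime: go right to pear.
    Visit pear.
    At pear: go left to reed.
      Visit reed.
      At reed: go left to hop.
        hop is a leaf — visit hop.
      At reed: go right to fir.
        Visit fir.
        At fir: go left to plum.
          Visit plum.
          At plum: go left to aster.
            aster is a leaf — visit aster.
          At plum: no right child.
        At fir: go right to elm.
          elm is a leaf — visit elm.
    At pear: go right to sage.
      Visit sage.
      At sage: no left child.
      At sage: go right to kale.
        Visit kale.
        At kale: go left to rose.
          rose is a leaf — visit rose.
        At kale: go right to fern.
          fern is a leaf — visit fern.
At tulip: no right child.
Full pre-order sequence: tulip, lime, fig, poppy, daisy, pear, reed, hop, fir, plum, aster, elm, sage, kale, rose, fern.

7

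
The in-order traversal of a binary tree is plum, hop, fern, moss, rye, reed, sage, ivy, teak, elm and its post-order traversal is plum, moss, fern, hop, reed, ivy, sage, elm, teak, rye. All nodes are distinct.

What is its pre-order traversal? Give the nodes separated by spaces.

rye hop plum fern moss teak sage reed ivy elm

The last element of post-order is the root; it splits in-order into left and right subtrees.
Root rye: left subtree has 4 nodes {plum, hop, fern, moss}, right has 5 {reed, sage, ivy, teak, elm}.
  Root hop: left subtree has 1 node {plum}, right has 2 {fern, moss}.
    Root fern: left subtree has 0 nodes { }, right has 1 {moss}.
  Root teak: left subtree has 3 nodes {reed, sage, ivy}, right has 1 {elm}.
    Root sage: left subtree has 1 node {reed}, right has 1 {ivy}.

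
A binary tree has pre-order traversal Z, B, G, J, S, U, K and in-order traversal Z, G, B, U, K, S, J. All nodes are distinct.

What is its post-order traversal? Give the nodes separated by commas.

G, K, U, S, J, B, Z

The first element of pre-order is the root; it splits in-order into left and right subtrees.
Root Z: left subtree has 0 nodes { }, right has 6 {G, B, U, K, S, J}.
  Root B: left subtree has 1 node {G}, right has 4 {U, K, S, J}.
    Root J: left subtree has 3 nodes {U, K, S}, right has 0 { }.
      Root S: left subtree has 2 nodes {U, K}, right has 0 { }.
        Root U: left subtree has 0 nodes { }, right has 1 {K}.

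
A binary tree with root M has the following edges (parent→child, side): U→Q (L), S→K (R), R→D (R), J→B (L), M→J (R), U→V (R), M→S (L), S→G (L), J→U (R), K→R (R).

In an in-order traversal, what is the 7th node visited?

B

In-order visits the left subtree, then the node, then the right subtree.
At M: go left to S.
  At S: go left to G.
    G is a leaf — visit G.
  Visit S.
  At S: go right to K.
    At K: no left child.
    Visit K.
    At K: go right to R.
      At R: no left child.
      Visit R.
      At R: go right to D.
        D is a leaf — visit D.
Visit M.
At M: go right to J.
  At J: go left to B.
    B is a leaf — visit B.
  Visit J.
  At J: go right to U.
    At U: go left to Q.
      Q is a leaf — visit Q.
    Visit U.
    At U: go right to V.
      V is a leaf — visit V.
Full in-order sequence: G, S, K, R, D, M, B, J, Q, U, V.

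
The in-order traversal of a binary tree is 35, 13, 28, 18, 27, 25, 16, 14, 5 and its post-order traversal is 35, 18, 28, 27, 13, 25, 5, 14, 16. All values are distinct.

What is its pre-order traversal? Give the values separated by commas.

16, 25, 13, 35, 27, 28, 18, 14, 5

The last element of post-order is the root; it splits in-order into left and right subtrees.
Root 16: left subtree has 6 nodes {35, 13, 28, 18, 27, 25}, right has 2 {14, 5}.
  Root 25: left subtree has 5 nodes {35, 13, 28, 18, 27}, right has 0 { }.
    Root 13: left subtree has 1 node {35}, right has 3 {28, 18, 27}.
      Root 27: left subtree has 2 nodes {28, 18}, right has 0 { }.
        Root 28: left subtree has 0 nodes { }, right has 1 {18}.
  Root 14: left subtree has 0 nodes { }, right has 1 {5}.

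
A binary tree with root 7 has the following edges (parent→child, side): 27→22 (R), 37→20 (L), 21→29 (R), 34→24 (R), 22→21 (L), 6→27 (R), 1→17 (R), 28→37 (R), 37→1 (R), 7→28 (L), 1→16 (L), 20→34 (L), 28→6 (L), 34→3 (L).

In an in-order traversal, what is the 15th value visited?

In-order visits the left subtree, then the node, then the right subtree.
At 7: go left to 28.
  At 28: go left to 6.
    At 6: no left child.
    Visit 6.
    At 6: go right to 27.
      At 27: no left child.
      Visit 27.
      At 27: go right to 22.
        At 22: go left to 21.
          At 21: no left child.
          Visit 21.
          At 21: go right to 29.
            29 is a leaf — visit 29.
        Visit 22.
        At 22: no right child.
  Visit 28.
  At 28: go right to 37.
    At 37: go left to 20.
      At 20: go left to 34.
        At 34: go left to 3.
          3 is a leaf — visit 3.
        Visit 34.
        At 34: go right to 24.
          24 is a leaf — visit 24.
      Visit 20.
      At 20: no right child.
    Visit 37.
    At 37: go right to 1.
      At 1: go left to 16.
        16 is a leaf — visit 16.
      Visit 1.
      At 1: go right to 17.
        17 is a leaf — visit 17.
Visit 7.
At 7: no right child.
Full in-order sequence: 6, 27, 21, 29, 22, 28, 3, 34, 24, 20, 37, 16, 1, 17, 7.

7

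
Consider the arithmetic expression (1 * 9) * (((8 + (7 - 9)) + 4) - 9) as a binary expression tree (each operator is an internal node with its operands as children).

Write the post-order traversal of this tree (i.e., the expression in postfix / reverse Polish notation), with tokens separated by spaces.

Post-order on an expression tree gives postfix notation: for each operator, emit left operand, right operand, then the operator.

1 9 * 8 7 9 - + 4 + 9 - *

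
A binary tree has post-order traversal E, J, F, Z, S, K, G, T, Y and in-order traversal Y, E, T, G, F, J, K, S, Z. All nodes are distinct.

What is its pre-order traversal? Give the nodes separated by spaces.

The last element of post-order is the root; it splits in-order into left and right subtrees.
Root Y: left subtree has 0 nodes { }, right has 8 {E, T, G, F, J, K, S, Z}.
  Root T: left subtree has 1 node {E}, right has 6 {G, F, J, K, S, Z}.
    Root G: left subtree has 0 nodes { }, right has 5 {F, J, K, S, Z}.
      Root K: left subtree has 2 nodes {F, J}, right has 2 {S, Z}.
        Root F: left subtree has 0 nodes { }, right has 1 {J}.
        Root S: left subtree has 0 nodes { }, right has 1 {Z}.

Y T E G K F J S Z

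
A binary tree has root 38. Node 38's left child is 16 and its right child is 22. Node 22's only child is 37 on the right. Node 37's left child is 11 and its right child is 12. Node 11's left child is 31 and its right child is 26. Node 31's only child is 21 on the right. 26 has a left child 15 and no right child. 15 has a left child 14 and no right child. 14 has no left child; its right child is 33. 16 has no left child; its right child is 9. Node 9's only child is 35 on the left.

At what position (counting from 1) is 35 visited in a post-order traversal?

1

Post-order visits the left subtree, then the right subtree, then the node.
At 38: go left to 16.
  At 16: no left child.
  At 16: go right to 9.
    At 9: go left to 35.
      35 is a leaf — visit 35.
    At 9: no right child.
    Visit 9.
  Visit 16.
At 38: go right to 22.
  At 22: no left child.
  At 22: go right to 37.
    At 37: go left to 11.
      At 11: go left to 31.
        At 31: no left child.
        At 31: go right to 21.
          21 is a leaf — visit 21.
        Visit 31.
      At 11: go right to 26.
        At 26: go left to 15.
          At 15: go left to 14.
            At 14: no left child.
            At 14: go right to 33.
              33 is a leaf — visit 33.
            Visit 14.
          At 15: no right child.
          Visit 15.
        At 26: no right child.
        Visit 26.
      Visit 11.
    At 37: go right to 12.
      12 is a leaf — visit 12.
    Visit 37.
  Visit 22.
Visit 38.
Full post-order sequence: 35, 9, 16, 21, 31, 33, 14, 15, 26, 11, 12, 37, 22, 38.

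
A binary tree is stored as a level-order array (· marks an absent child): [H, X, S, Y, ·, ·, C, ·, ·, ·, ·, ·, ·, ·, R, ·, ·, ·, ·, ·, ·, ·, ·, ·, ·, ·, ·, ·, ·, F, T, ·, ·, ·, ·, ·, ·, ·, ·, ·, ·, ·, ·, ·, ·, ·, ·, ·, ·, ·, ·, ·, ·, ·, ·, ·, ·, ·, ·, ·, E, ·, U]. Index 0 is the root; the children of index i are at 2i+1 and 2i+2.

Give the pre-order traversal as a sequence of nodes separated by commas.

Pre-order visits the node, then its left subtree, then its right subtree.
Visit H.
At H: go left to X.
  Visit X.
  At X: go left to Y.
    Y is a leaf — visit Y.
  At X: no right child.
At H: go right to S.
  Visit S.
  At S: no left child.
  At S: go right to C.
    Visit C.
    At C: no left child.
    At C: go right to R.
      Visit R.
      At R: go left to F.
        Visit F.
        At F: no left child.
        At F: go right to E.
          E is a leaf — visit E.
      At R: go right to T.
        Visit T.
        At T: no left child.
        At T: go right to U.
          U is a leaf — visit U.

H, X, Y, S, C, R, F, E, T, U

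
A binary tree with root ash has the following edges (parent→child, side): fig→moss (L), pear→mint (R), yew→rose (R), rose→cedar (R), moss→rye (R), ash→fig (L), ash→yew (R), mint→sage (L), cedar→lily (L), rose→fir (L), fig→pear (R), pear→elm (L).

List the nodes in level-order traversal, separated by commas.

Level-order visits nodes level by level from the root, left to right within each level.
Level 0: ash
Level 1: fig, yew
Level 2: moss, pear, rose
Level 3: rye, elm, mint, fir, cedar
Level 4: sage, lily

ash, fig, yew, moss, pear, rose, rye, elm, mint, fir, cedar, sage, lily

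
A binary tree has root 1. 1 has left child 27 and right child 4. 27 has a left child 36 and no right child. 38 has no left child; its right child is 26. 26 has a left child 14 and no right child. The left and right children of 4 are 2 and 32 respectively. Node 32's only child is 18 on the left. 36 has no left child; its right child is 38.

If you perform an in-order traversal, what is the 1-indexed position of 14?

3

In-order visits the left subtree, then the node, then the right subtree.
At 1: go left to 27.
  At 27: go left to 36.
    At 36: no left child.
    Visit 36.
    At 36: go right to 38.
      At 38: no left child.
      Visit 38.
      At 38: go right to 26.
        At 26: go left to 14.
          14 is a leaf — visit 14.
        Visit 26.
        At 26: no right child.
  Visit 27.
  At 27: no right child.
Visit 1.
At 1: go right to 4.
  At 4: go left to 2.
    2 is a leaf — visit 2.
  Visit 4.
  At 4: go right to 32.
    At 32: go left to 18.
      18 is a leaf — visit 18.
    Visit 32.
    At 32: no right child.
Full in-order sequence: 36, 38, 14, 26, 27, 1, 2, 4, 18, 32.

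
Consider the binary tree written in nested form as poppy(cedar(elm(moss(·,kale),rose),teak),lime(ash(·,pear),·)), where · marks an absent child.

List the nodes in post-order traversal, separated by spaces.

kale moss rose elm teak cedar pear ash lime poppy

Post-order visits the left subtree, then the right subtree, then the node.
At poppy: go left to cedar.
  At cedar: go left to elm.
    At elm: go left to moss.
      At moss: no left child.
      At moss: go right to kale.
        kale is a leaf — visit kale.
      Visit moss.
    At elm: go right to rose.
      rose is a leaf — visit rose.
    Visit elm.
  At cedar: go right to teak.
    teak is a leaf — visit teak.
  Visit cedar.
At poppy: go right to lime.
  At lime: go left to ash.
    At ash: no left child.
    At ash: go right to pear.
      pear is a leaf — visit pear.
    Visit ash.
  At lime: no right child.
  Visit lime.
Visit poppy.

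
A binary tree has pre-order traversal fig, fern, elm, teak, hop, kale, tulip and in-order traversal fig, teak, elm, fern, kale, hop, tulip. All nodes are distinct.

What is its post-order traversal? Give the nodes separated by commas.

teak, elm, kale, tulip, hop, fern, fig

The first element of pre-order is the root; it splits in-order into left and right subtrees.
Root fig: left subtree has 0 nodes { }, right has 6 {teak, elm, fern, kale, hop, tulip}.
  Root fern: left subtree has 2 nodes {teak, elm}, right has 3 {kale, hop, tulip}.
    Root elm: left subtree has 1 node {teak}, right has 0 { }.
    Root hop: left subtree has 1 node {kale}, right has 1 {tulip}.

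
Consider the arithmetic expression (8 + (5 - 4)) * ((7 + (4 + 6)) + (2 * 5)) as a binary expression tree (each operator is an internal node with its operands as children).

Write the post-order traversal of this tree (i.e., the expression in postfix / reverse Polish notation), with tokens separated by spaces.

8 5 4 - + 7 4 6 + + 2 5 * + *

Post-order on an expression tree gives postfix notation: for each operator, emit left operand, right operand, then the operator.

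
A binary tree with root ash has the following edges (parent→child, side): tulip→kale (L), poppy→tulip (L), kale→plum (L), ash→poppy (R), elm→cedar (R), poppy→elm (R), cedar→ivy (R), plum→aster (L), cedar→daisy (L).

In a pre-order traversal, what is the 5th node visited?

plum

Pre-order visits the node, then its left subtree, then its right subtree.
Visit ash.
At ash: no left child.
At ash: go right to poppy.
  Visit poppy.
  At poppy: go left to tulip.
    Visit tulip.
    At tulip: go left to kale.
      Visit kale.
      At kale: go left to plum.
        Visit plum.
        At plum: go left to aster.
          aster is a leaf — visit aster.
        At plum: no right child.
      At kale: no right child.
    At tulip: no right child.
  At poppy: go right to elm.
    Visit elm.
    At elm: no left child.
    At elm: go right to cedar.
      Visit cedar.
      At cedar: go left to daisy.
        daisy is a leaf — visit daisy.
      At cedar: go right to ivy.
        ivy is a leaf — visit ivy.
Full pre-order sequence: ash, poppy, tulip, kale, plum, aster, elm, cedar, daisy, ivy.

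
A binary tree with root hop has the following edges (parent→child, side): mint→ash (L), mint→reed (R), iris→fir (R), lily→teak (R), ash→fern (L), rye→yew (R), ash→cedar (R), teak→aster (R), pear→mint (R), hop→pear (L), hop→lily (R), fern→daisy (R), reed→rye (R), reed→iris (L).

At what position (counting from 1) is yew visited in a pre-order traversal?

Pre-order visits the node, then its left subtree, then its right subtree.
Visit hop.
At hop: go left to pear.
  Visit pear.
  At pear: no left child.
  At pear: go right to mint.
    Visit mint.
    At mint: go left to ash.
      Visit ash.
      At ash: go left to fern.
        Visit fern.
        At fern: no left child.
        At fern: go right to daisy.
          daisy is a leaf — visit daisy.
      At ash: go right to cedar.
        cedar is a leaf — visit cedar.
    At mint: go right to reed.
      Visit reed.
      At reed: go left to iris.
        Visit iris.
        At iris: no left child.
        At iris: go right to fir.
          fir is a leaf — visit fir.
      At reed: go right to rye.
        Visit rye.
        At rye: no left child.
        At rye: go right to yew.
          yew is a leaf — visit yew.
At hop: go right to lily.
  Visit lily.
  At lily: no left child.
  At lily: go right to teak.
    Visit teak.
    At teak: no left child.
    At teak: go right to aster.
      aster is a leaf — visit aster.
Full pre-order sequence: hop, pear, mint, ash, fern, daisy, cedar, reed, iris, fir, rye, yew, lily, teak, aster.

12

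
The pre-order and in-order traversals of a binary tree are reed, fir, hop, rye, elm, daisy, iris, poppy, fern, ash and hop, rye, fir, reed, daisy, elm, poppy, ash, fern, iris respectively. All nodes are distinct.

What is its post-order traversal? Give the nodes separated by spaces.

rye hop fir daisy ash fern poppy iris elm reed

The first element of pre-order is the root; it splits in-order into left and right subtrees.
Root reed: left subtree has 3 nodes {hop, rye, fir}, right has 6 {daisy, elm, poppy, ash, fern, iris}.
  Root fir: left subtree has 2 nodes {hop, rye}, right has 0 { }.
    Root hop: left subtree has 0 nodes { }, right has 1 {rye}.
  Root elm: left subtree has 1 node {daisy}, right has 4 {poppy, ash, fern, iris}.
    Root iris: left subtree has 3 nodes {poppy, ash, fern}, right has 0 { }.
      Root poppy: left subtree has 0 nodes { }, right has 2 {ash, fern}.
        Root fern: left subtree has 1 node {ash}, right has 0 { }.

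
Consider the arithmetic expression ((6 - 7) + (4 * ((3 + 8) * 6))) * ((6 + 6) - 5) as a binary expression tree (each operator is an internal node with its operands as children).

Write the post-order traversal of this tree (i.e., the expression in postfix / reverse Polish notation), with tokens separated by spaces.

6 7 - 4 3 8 + 6 * * + 6 6 + 5 - *

Post-order on an expression tree gives postfix notation: for each operator, emit left operand, right operand, then the operator.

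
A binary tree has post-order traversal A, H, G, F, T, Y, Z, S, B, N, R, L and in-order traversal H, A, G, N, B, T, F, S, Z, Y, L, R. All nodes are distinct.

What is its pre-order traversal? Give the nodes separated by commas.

The last element of post-order is the root; it splits in-order into left and right subtrees.
Root L: left subtree has 10 nodes {H, A, G, N, B, T, F, S, Z, Y}, right has 1 {R}.
  Root N: left subtree has 3 nodes {H, A, G}, right has 6 {B, T, F, S, Z, Y}.
    Root G: left subtree has 2 nodes {H, A}, right has 0 { }.
      Root H: left subtree has 0 nodes { }, right has 1 {A}.
    Root B: left subtree has 0 nodes { }, right has 5 {T, F, S, Z, Y}.
      Root S: left subtree has 2 nodes {T, F}, right has 2 {Z, Y}.
        Root T: left subtree has 0 nodes { }, right has 1 {F}.
        Root Z: left subtree has 0 nodes { }, right has 1 {Y}.

L, N, G, H, A, B, S, T, F, Z, Y, R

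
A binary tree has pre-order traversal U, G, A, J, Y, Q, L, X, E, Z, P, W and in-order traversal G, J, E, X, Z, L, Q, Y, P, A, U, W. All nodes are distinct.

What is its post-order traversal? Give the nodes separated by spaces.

E Z X L Q P Y J A G W U

The first element of pre-order is the root; it splits in-order into left and right subtrees.
Root U: left subtree has 10 nodes {G, J, E, X, Z, L, Q, Y, P, A}, right has 1 {W}.
  Root G: left subtree has 0 nodes { }, right has 9 {J, E, X, Z, L, Q, Y, P, A}.
    Root A: left subtree has 8 nodes {J, E, X, Z, L, Q, Y, P}, right has 0 { }.
      Root J: left subtree has 0 nodes { }, right has 7 {E, X, Z, L, Q, Y, P}.
        Root Y: left subtree has 5 nodes {E, X, Z, L, Q}, right has 1 {P}.
          Root Q: left subtree has 4 nodes {E, X, Z, L}, right has 0 { }.
            Root L: left subtree has 3 nodes {E, X, Z}, right has 0 { }.
              Root X: left subtree has 1 node {E}, right has 1 {Z}.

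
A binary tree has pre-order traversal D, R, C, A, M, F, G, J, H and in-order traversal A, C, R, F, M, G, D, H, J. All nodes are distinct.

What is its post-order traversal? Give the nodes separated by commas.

A, C, F, G, M, R, H, J, D

The first element of pre-order is the root; it splits in-order into left and right subtrees.
Root D: left subtree has 6 nodes {A, C, R, F, M, G}, right has 2 {H, J}.
  Root R: left subtree has 2 nodes {A, C}, right has 3 {F, M, G}.
    Root C: left subtree has 1 node {A}, right has 0 { }.
    Root M: left subtree has 1 node {F}, right has 1 {G}.
  Root J: left subtree has 1 node {H}, right has 0 { }.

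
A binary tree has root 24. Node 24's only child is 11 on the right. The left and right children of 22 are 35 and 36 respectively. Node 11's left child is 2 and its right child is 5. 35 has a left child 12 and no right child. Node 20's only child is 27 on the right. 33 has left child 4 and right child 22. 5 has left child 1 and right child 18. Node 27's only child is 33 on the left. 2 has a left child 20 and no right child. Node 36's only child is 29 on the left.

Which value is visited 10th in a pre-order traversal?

Pre-order visits the node, then its left subtree, then its right subtree.
Visit 24.
At 24: no left child.
At 24: go right to 11.
  Visit 11.
  At 11: go left to 2.
    Visit 2.
    At 2: go left to 20.
      Visit 20.
      At 20: no left child.
      At 20: go right to 27.
        Visit 27.
        At 27: go left to 33.
          Visit 33.
          At 33: go left to 4.
            4 is a leaf — visit 4.
          At 33: go right to 22.
            Visit 22.
            At 22: go left to 35.
              Visit 35.
              At 35: go left to 12.
                12 is a leaf — visit 12.
              At 35: no right child.
            At 22: go right to 36.
              Visit 36.
              At 36: go left to 29.
                29 is a leaf — visit 29.
              At 36: no right child.
        At 27: no right child.
    At 2: no right child.
  At 11: go right to 5.
    Visit 5.
    At 5: go left to 1.
      1 is a leaf — visit 1.
    At 5: go right to 18.
      18 is a leaf — visit 18.
Full pre-order sequence: 24, 11, 2, 20, 27, 33, 4, 22, 35, 12, 36, 29, 5, 1, 18.

12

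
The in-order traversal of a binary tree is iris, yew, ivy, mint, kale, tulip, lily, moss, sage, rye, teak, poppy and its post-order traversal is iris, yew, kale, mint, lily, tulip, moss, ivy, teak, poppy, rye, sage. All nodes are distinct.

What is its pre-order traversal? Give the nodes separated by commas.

The last element of post-order is the root; it splits in-order into left and right subtrees.
Root sage: left subtree has 8 nodes {iris, yew, ivy, mint, kale, tulip, lily, moss}, right has 3 {rye, teak, poppy}.
  Root ivy: left subtree has 2 nodes {iris, yew}, right has 5 {mint, kale, tulip, lily, moss}.
    Root yew: left subtree has 1 node {iris}, right has 0 { }.
    Root moss: left subtree has 4 nodes {mint, kale, tulip, lily}, right has 0 { }.
      Root tulip: left subtree has 2 nodes {mint, kale}, right has 1 {lily}.
        Root mint: left subtree has 0 nodes { }, right has 1 {kale}.
  Root rye: left subtree has 0 nodes { }, right has 2 {teak, poppy}.
    Root poppy: left subtree has 1 node {teak}, right has 0 { }.

sage, ivy, yew, iris, moss, tulip, mint, kale, lily, rye, poppy, teak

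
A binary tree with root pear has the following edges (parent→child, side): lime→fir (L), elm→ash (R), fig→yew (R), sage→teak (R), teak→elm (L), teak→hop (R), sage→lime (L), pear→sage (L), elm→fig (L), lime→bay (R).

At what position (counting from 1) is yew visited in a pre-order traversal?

9

Pre-order visits the node, then its left subtree, then its right subtree.
Visit pear.
At pear: go left to sage.
  Visit sage.
  At sage: go left to lime.
    Visit lime.
    At lime: go left to fir.
      fir is a leaf — visit fir.
    At lime: go right to bay.
      bay is a leaf — visit bay.
  At sage: go right to teak.
    Visit teak.
    At teak: go left to elm.
      Visit elm.
      At elm: go left to fig.
        Visit fig.
        At fig: no left child.
        At fig: go right to yew.
          yew is a leaf — visit yew.
      At elm: go right to ash.
        ash is a leaf — visit ash.
    At teak: go right to hop.
      hop is a leaf — visit hop.
At pear: no right child.
Full pre-order sequence: pear, sage, lime, fir, bay, teak, elm, fig, yew, ash, hop.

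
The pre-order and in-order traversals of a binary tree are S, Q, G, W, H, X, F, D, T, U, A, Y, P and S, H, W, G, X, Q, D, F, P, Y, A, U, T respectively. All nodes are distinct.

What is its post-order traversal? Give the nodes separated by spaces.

The first element of pre-order is the root; it splits in-order into left and right subtrees.
Root S: left subtree has 0 nodes { }, right has 12 {H, W, G, X, Q, D, F, P, Y, A, U, T}.
  Root Q: left subtree has 4 nodes {H, W, G, X}, right has 7 {D, F, P, Y, A, U, T}.
    Root G: left subtree has 2 nodes {H, W}, right has 1 {X}.
      Root W: left subtree has 1 node {H}, right has 0 { }.
    Root F: left subtree has 1 node {D}, right has 5 {P, Y, A, U, T}.
      Root T: left subtree has 4 nodes {P, Y, A, U}, right has 0 { }.
        Root U: left subtree has 3 nodes {P, Y, A}, right has 0 { }.
          Root A: left subtree has 2 nodes {P, Y}, right has 0 { }.
            Root Y: left subtree has 1 node {P}, right has 0 { }.

H W X G D P Y A U T F Q S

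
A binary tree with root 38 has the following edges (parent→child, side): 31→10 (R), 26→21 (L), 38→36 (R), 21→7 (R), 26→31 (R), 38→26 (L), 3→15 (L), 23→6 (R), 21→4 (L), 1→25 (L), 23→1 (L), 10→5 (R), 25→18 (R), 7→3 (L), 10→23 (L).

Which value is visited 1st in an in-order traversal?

In-order visits the left subtree, then the node, then the right subtree.
At 38: go left to 26.
  At 26: go left to 21.
    At 21: go left to 4.
      4 is a leaf — visit 4.
    Visit 21.
    At 21: go right to 7.
      At 7: go left to 3.
        At 3: go left to 15.
          15 is a leaf — visit 15.
        Visit 3.
        At 3: no right child.
      Visit 7.
      At 7: no right child.
  Visit 26.
  At 26: go right to 31.
    At 31: no left child.
    Visit 31.
    At 31: go right to 10.
      At 10: go left to 23.
        At 23: go left to 1.
          At 1: go left to 25.
            At 25: no left child.
            Visit 25.
            At 25: go right to 18.
              18 is a leaf — visit 18.
          Visit 1.
          At 1: no right child.
        Visit 23.
        At 23: go right to 6.
          6 is a leaf — visit 6.
      Visit 10.
      At 10: go right to 5.
        5 is a leaf — visit 5.
Visit 38.
At 38: go right to 36.
  36 is a leaf — visit 36.
Full in-order sequence: 4, 21, 15, 3, 7, 26, 31, 25, 18, 1, 23, 6, 10, 5, 38, 36.

4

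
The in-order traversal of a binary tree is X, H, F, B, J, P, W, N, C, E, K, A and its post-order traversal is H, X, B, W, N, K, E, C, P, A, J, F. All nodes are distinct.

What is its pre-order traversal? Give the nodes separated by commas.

The last element of post-order is the root; it splits in-order into left and right subtrees.
Root F: left subtree has 2 nodes {X, H}, right has 9 {B, J, P, W, N, C, E, K, A}.
  Root X: left subtree has 0 nodes { }, right has 1 {H}.
  Root J: left subtree has 1 node {B}, right has 7 {P, W, N, C, E, K, A}.
    Root A: left subtree has 6 nodes {P, W, N, C, E, K}, right has 0 { }.
      Root P: left subtree has 0 nodes { }, right has 5 {W, N, C, E, K}.
        Root C: left subtree has 2 nodes {W, N}, right has 2 {E, K}.
          Root N: left subtree has 1 node {W}, right has 0 { }.
          Root E: left subtree has 0 nodes { }, right has 1 {K}.

F, X, H, J, B, A, P, C, N, W, E, K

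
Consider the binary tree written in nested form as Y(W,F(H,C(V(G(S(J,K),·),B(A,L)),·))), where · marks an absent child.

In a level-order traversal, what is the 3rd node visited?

Level-order visits nodes level by level from the root, left to right within each level.
Level 0: Y
Level 1: W, F
Level 2: H, C
Level 3: V
Level 4: G, B
Level 5: S, A, L
Level 6: J, K
Full level-order sequence: Y, W, F, H, C, V, G, B, S, A, L, J, K.

F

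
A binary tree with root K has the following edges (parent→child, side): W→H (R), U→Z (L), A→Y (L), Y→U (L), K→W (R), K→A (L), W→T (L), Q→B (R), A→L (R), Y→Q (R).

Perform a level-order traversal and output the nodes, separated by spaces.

Level-order visits nodes level by level from the root, left to right within each level.
Level 0: K
Level 1: A, W
Level 2: Y, L, T, H
Level 3: U, Q
Level 4: Z, B

K A W Y L T H U Q Z B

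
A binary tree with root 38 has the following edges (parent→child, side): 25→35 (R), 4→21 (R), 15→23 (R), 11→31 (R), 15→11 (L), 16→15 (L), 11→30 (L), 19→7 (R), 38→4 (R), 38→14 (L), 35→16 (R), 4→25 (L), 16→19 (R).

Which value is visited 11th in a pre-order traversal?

23

Pre-order visits the node, then its left subtree, then its right subtree.
Visit 38.
At 38: go left to 14.
  14 is a leaf — visit 14.
At 38: go right to 4.
  Visit 4.
  At 4: go left to 25.
    Visit 25.
    At 25: no left child.
    At 25: go right to 35.
      Visit 35.
      At 35: no left child.
      At 35: go right to 16.
        Visit 16.
        At 16: go left to 15.
          Visit 15.
          At 15: go left to 11.
            Visit 11.
            At 11: go left to 30.
              30 is a leaf — visit 30.
            At 11: go right to 31.
              31 is a leaf — visit 31.
          At 15: go right to 23.
            23 is a leaf — visit 23.
        At 16: go right to 19.
          Visit 19.
          At 19: no left child.
          At 19: go right to 7.
            7 is a leaf — visit 7.
  At 4: go right to 21.
    21 is a leaf — visit 21.
Full pre-order sequence: 38, 14, 4, 25, 35, 16, 15, 11, 30, 31, 23, 19, 7, 21.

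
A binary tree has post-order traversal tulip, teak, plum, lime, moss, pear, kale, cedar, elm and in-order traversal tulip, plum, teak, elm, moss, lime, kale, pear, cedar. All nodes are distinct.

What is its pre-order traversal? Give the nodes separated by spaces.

elm plum tulip teak cedar kale moss lime pear

The last element of post-order is the root; it splits in-order into left and right subtrees.
Root elm: left subtree has 3 nodes {tulip, plum, teak}, right has 5 {moss, lime, kale, pear, cedar}.
  Root plum: left subtree has 1 node {tulip}, right has 1 {teak}.
  Root cedar: left subtree has 4 nodes {moss, lime, kale, pear}, right has 0 { }.
    Root kale: left subtree has 2 nodes {moss, lime}, right has 1 {pear}.
      Root moss: left subtree has 0 nodes { }, right has 1 {lime}.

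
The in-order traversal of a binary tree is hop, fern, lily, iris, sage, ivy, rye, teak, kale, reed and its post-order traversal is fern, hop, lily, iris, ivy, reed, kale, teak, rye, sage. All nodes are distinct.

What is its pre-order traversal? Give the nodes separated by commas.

The last element of post-order is the root; it splits in-order into left and right subtrees.
Root sage: left subtree has 4 nodes {hop, fern, lily, iris}, right has 5 {ivy, rye, teak, kale, reed}.
  Root iris: left subtree has 3 nodes {hop, fern, lily}, right has 0 { }.
    Root lily: left subtree has 2 nodes {hop, fern}, right has 0 { }.
      Root hop: left subtree has 0 nodes { }, right has 1 {fern}.
  Root rye: left subtree has 1 node {ivy}, right has 3 {teak, kale, reed}.
    Root teak: left subtree has 0 nodes { }, right has 2 {kale, reed}.
      Root kale: left subtree has 0 nodes { }, right has 1 {reed}.

sage, iris, lily, hop, fern, rye, ivy, teak, kale, reed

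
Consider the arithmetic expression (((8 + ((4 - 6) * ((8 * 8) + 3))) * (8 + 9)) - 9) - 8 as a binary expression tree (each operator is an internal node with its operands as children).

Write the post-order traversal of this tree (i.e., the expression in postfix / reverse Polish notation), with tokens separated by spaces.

Post-order on an expression tree gives postfix notation: for each operator, emit left operand, right operand, then the operator.

8 4 6 - 8 8 * 3 + * + 8 9 + * 9 - 8 -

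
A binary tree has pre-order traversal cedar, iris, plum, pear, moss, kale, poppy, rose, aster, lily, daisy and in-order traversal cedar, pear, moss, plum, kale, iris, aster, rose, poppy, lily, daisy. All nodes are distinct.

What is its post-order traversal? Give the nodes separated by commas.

The first element of pre-order is the root; it splits in-order into left and right subtrees.
Root cedar: left subtree has 0 nodes { }, right has 10 {pear, moss, plum, kale, iris, aster, rose, poppy, lily, daisy}.
  Root iris: left subtree has 4 nodes {pear, moss, plum, kale}, right has 5 {aster, rose, poppy, lily, daisy}.
    Root plum: left subtree has 2 nodes {pear, moss}, right has 1 {kale}.
      Root pear: left subtree has 0 nodes { }, right has 1 {moss}.
    Root poppy: left subtree has 2 nodes {aster, rose}, right has 2 {lily, daisy}.
      Root rose: left subtree has 1 node {aster}, right has 0 { }.
      Root lily: left subtree has 0 nodes { }, right has 1 {daisy}.

moss, pear, kale, plum, aster, rose, daisy, lily, poppy, iris, cedar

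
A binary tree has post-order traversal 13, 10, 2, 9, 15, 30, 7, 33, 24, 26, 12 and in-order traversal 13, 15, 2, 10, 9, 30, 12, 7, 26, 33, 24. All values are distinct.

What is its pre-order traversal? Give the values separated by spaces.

12 30 15 13 9 2 10 26 7 24 33

The last element of post-order is the root; it splits in-order into left and right subtrees.
Root 12: left subtree has 6 nodes {13, 15, 2, 10, 9, 30}, right has 4 {7, 26, 33, 24}.
  Root 30: left subtree has 5 nodes {13, 15, 2, 10, 9}, right has 0 { }.
    Root 15: left subtree has 1 node {13}, right has 3 {2, 10, 9}.
      Root 9: left subtree has 2 nodes {2, 10}, right has 0 { }.
        Root 2: left subtree has 0 nodes { }, right has 1 {10}.
  Root 26: left subtree has 1 node {7}, right has 2 {33, 24}.
    Root 24: left subtree has 1 node {33}, right has 0 { }.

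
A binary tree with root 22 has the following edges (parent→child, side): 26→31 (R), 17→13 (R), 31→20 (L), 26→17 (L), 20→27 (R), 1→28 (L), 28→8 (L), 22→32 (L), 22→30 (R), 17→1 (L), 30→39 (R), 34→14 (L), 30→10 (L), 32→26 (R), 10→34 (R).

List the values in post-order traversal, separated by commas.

8, 28, 1, 13, 17, 27, 20, 31, 26, 32, 14, 34, 10, 39, 30, 22

Post-order visits the left subtree, then the right subtree, then the node.
At 22: go left to 32.
  At 32: no left child.
  At 32: go right to 26.
    At 26: go left to 17.
      At 17: go left to 1.
        At 1: go left to 28.
          At 28: go left to 8.
            8 is a leaf — visit 8.
          At 28: no right child.
          Visit 28.
        At 1: no right child.
        Visit 1.
      At 17: go right to 13.
        13 is a leaf — visit 13.
      Visit 17.
    At 26: go right to 31.
      At 31: go left to 20.
        At 20: no left child.
        At 20: go right to 27.
          27 is a leaf — visit 27.
        Visit 20.
      At 31: no right child.
      Visit 31.
    Visit 26.
  Visit 32.
At 22: go right to 30.
  At 30: go left to 10.
    At 10: no left child.
    At 10: go right to 34.
      At 34: go left to 14.
        14 is a leaf — visit 14.
      At 34: no right child.
      Visit 34.
    Visit 10.
  At 30: go right to 39.
    39 is a leaf — visit 39.
  Visit 30.
Visit 22.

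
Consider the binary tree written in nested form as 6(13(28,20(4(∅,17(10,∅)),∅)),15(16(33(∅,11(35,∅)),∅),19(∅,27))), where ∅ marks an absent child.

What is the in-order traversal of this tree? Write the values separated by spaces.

In-order visits the left subtree, then the node, then the right subtree.
At 6: go left to 13.
  At 13: go left to 28.
    28 is a leaf — visit 28.
  Visit 13.
  At 13: go right to 20.
    At 20: go left to 4.
      At 4: no left child.
      Visit 4.
      At 4: go right to 17.
        At 17: go left to 10.
          10 is a leaf — visit 10.
        Visit 17.
        At 17: no right child.
    Visit 20.
    At 20: no right child.
Visit 6.
At 6: go right to 15.
  At 15: go left to 16.
    At 16: go left to 33.
      At 33: no left child.
      Visit 33.
      At 33: go right to 11.
        At 11: go left to 35.
          35 is a leaf — visit 35.
        Visit 11.
        At 11: no right child.
    Visit 16.
    At 16: no right child.
  Visit 15.
  At 15: go right to 19.
    At 19: no left child.
    Visit 19.
    At 19: go right to 27.
      27 is a leaf — visit 27.

28 13 4 10 17 20 6 33 35 11 16 15 19 27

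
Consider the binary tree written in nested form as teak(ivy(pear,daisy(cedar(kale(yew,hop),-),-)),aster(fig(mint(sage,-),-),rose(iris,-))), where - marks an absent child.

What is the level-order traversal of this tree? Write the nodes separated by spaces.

teak ivy aster pear daisy fig rose cedar mint iris kale sage yew hop

Level-order visits nodes level by level from the root, left to right within each level.
Level 0: teak
Level 1: ivy, aster
Level 2: pear, daisy, fig, rose
Level 3: cedar, mint, iris
Level 4: kale, sage
Level 5: yew, hop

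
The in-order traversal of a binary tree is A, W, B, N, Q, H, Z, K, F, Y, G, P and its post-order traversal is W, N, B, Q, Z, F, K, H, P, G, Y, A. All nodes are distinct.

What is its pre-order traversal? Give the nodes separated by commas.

A, Y, H, Q, B, W, N, K, Z, F, G, P

The last element of post-order is the root; it splits in-order into left and right subtrees.
Root A: left subtree has 0 nodes { }, right has 11 {W, B, N, Q, H, Z, K, F, Y, G, P}.
  Root Y: left subtree has 8 nodes {W, B, N, Q, H, Z, K, F}, right has 2 {G, P}.
    Root H: left subtree has 4 nodes {W, B, N, Q}, right has 3 {Z, K, F}.
      Root Q: left subtree has 3 nodes {W, B, N}, right has 0 { }.
        Root B: left subtree has 1 node {W}, right has 1 {N}.
      Root K: left subtree has 1 node {Z}, right has 1 {F}.
    Root G: left subtree has 0 nodes { }, right has 1 {P}.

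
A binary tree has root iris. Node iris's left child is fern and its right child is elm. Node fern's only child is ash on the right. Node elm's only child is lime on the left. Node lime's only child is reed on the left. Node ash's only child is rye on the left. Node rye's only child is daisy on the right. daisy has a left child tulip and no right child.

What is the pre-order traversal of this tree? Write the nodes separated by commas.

Pre-order visits the node, then its left subtree, then its right subtree.
Visit iris.
At iris: go left to fern.
  Visit fern.
  At fern: no left child.
  At fern: go right to ash.
    Visit ash.
    At ash: go left to rye.
      Visit rye.
      At rye: no left child.
      At rye: go right to daisy.
        Visit daisy.
        At daisy: go left to tulip.
          tulip is a leaf — visit tulip.
        At daisy: no right child.
    At ash: no right child.
At iris: go right to elm.
  Visit elm.
  At elm: go left to lime.
    Visit lime.
    At lime: go left to reed.
      reed is a leaf — visit reed.
    At lime: no right child.
  At elm: no right child.

iris, fern, ash, rye, daisy, tulip, elm, lime, reed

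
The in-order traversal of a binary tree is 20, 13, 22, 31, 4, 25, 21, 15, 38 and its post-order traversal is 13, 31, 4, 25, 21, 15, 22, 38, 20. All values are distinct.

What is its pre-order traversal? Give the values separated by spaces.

20 38 22 13 15 21 25 4 31

The last element of post-order is the root; it splits in-order into left and right subtrees.
Root 20: left subtree has 0 nodes { }, right has 8 {13, 22, 31, 4, 25, 21, 15, 38}.
  Root 38: left subtree has 7 nodes {13, 22, 31, 4, 25, 21, 15}, right has 0 { }.
    Root 22: left subtree has 1 node {13}, right has 5 {31, 4, 25, 21, 15}.
      Root 15: left subtree has 4 nodes {31, 4, 25, 21}, right has 0 { }.
        Root 21: left subtree has 3 nodes {31, 4, 25}, right has 0 { }.
          Root 25: left subtree has 2 nodes {31, 4}, right has 0 { }.
            Root 4: left subtree has 1 node {31}, right has 0 { }.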